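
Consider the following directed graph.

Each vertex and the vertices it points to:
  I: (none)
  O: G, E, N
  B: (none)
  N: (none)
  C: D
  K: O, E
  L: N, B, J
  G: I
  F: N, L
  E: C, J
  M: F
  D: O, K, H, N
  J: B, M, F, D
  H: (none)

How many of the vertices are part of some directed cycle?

9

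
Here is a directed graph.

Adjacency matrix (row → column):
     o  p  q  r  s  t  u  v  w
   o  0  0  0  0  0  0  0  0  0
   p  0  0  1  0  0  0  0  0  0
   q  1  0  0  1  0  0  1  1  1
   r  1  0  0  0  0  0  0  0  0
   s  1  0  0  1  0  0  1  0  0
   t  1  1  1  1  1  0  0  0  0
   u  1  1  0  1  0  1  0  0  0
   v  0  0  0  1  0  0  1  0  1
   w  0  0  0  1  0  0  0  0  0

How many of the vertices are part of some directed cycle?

A vertex is on a directed cycle iff it belongs to a strongly connected component of size ≥ 2 (or has a self-loop).
The vertices on cycles are {p, q, s, t, u, v} — 6 in total.

6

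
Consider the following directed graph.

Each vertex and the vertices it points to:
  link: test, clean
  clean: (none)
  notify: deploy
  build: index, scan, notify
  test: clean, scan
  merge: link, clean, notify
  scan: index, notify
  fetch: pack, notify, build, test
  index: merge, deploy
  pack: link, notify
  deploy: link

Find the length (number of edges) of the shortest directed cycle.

5

For each vertex v, BFS finds the shortest path from v back to v.
The shortest such closed walk is index → deploy → link → test → scan → index, length 5.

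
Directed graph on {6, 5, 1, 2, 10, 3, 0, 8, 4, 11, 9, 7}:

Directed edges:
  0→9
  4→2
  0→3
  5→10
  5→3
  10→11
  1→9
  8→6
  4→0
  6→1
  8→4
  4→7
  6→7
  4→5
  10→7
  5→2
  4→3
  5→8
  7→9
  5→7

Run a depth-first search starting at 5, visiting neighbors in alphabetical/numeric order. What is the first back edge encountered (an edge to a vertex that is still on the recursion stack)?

4->5

DFS from 5 (visiting neighbors in alphabetical/numeric order); mark gray on enter, black on exit:
5 gray
  2 gray
  2 black
  3 gray
  3 black
  7 gray
    9 gray
    9 black
  7 black
  8 gray
    4 gray
      0 gray
        0→3: 3 black — skip
        0→9: 9 black — skip
      0 black
      4→2: 2 black — skip
      4→3: 3 black — skip
      4→5: 5 is gray → back edge
First back edge: 4 → 5.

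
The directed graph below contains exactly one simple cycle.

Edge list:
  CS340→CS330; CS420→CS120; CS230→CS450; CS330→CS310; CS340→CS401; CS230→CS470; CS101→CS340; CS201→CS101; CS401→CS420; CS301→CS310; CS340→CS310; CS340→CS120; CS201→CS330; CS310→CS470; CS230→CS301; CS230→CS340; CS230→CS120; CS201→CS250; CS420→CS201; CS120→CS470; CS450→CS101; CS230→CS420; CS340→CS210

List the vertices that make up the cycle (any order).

DFS with gray/black marking from CS340:
CS340 gray
  CS330 gray
    CS310 gray
      CS470 gray
      CS470 black
    CS310 black
  CS330 black
  CS401 gray
    CS420 gray
      CS120 gray
        CS120→CS470: CS470 black — skip
      CS120 black
      CS201 gray
        CS250 gray
        CS250 black
        CS201→CS330: CS330 black — skip
        CS101 gray
          CS101→CS340: CS340 is gray → back edge
Back edge closes the cycle CS340 → CS401 → CS420 → CS201 → CS101 → CS340; its vertices are {CS101, CS201, CS340, CS401, CS420}.

CS101, CS201, CS340, CS401, CS420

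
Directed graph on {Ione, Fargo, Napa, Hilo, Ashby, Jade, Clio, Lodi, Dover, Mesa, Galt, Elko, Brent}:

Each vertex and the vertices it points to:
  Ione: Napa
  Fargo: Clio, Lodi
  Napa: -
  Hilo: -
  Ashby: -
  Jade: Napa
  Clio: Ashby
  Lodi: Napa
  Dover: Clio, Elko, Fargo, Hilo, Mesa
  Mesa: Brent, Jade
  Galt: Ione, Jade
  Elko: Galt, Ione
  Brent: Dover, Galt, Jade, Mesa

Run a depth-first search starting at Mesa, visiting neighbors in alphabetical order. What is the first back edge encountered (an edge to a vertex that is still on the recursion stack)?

DFS from Mesa (visiting neighbors in alphabetical order); mark gray on enter, black on exit:
Mesa gray
  Brent gray
    Dover gray
      Clio gray
        Ashby gray
        Ashby black
      Clio black
      Elko gray
        Galt gray
          Ione gray
            Napa gray
            Napa black
          Ione black
          Jade gray
            Jade→Napa: Napa black — skip
          Jade black
        Galt black
        Elko→Ione: Ione black — skip
      Elko black
      Fargo gray
        Fargo→Clio: Clio black — skip
        Lodi gray
          Lodi→Napa: Napa black — skip
        Lodi black
      Fargo black
      Hilo gray
      Hilo black
      Dover→Mesa: Mesa is gray → back edge
First back edge: Dover → Mesa.

Dover→Mesa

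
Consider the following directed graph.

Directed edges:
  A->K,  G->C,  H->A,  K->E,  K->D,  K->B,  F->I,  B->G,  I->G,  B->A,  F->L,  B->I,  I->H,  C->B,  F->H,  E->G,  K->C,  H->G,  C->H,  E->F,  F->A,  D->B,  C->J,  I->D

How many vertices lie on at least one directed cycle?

10

A vertex is on a directed cycle iff it belongs to a strongly connected component of size ≥ 2 (or has a self-loop).
The vertices on cycles are {A, B, C, D, E, F, G, H, I, K} — 10 in total.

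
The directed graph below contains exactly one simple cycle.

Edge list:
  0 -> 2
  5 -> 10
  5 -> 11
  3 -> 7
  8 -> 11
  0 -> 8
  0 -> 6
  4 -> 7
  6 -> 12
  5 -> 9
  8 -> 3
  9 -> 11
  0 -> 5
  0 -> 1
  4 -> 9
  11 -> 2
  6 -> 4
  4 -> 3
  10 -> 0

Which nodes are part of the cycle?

DFS with gray/black marking from 0:
0 gray
  6 gray
    4 gray
      3 gray
        7 gray
        7 black
      3 black
      9 gray
        11 gray
          2 gray
          2 black
        11 black
      9 black
      4→7: 7 black — skip
    4 black
    12 gray
    12 black
  6 black
  5 gray
    10 gray
      10→0: 0 is gray → back edge
Back edge closes the cycle 0 → 5 → 10 → 0; its vertices are {0, 5, 10}.

0, 5, 10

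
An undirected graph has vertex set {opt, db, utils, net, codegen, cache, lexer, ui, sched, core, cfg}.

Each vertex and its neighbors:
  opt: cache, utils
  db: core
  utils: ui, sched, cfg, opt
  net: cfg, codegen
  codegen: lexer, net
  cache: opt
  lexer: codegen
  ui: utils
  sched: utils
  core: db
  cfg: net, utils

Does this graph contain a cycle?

No

DFS, tracking each vertex's parent; an edge to a visited non-parent vertex closes a cycle.
Start from sched:
visit sched (parent –)
  visit utils (parent sched)
    visit ui (parent utils)
      ui–utils: parent, skip
    utils–sched: parent, skip
    visit cfg (parent utils)
      visit net (parent cfg)
        net–cfg: parent, skip
        visit codegen (parent net)
          visit lexer (parent codegen)
            lexer–codegen: parent, skip
          codegen–net: parent, skip
      cfg–utils: parent, skip
    visit opt (parent utils)
      visit cache (parent opt)
        cache–opt: parent, skip
      opt–utils: parent, skip
visit db (parent –)
  visit core (parent db)
    core–db: parent, skip
No non-parent visited neighbor found — the graph is a forest.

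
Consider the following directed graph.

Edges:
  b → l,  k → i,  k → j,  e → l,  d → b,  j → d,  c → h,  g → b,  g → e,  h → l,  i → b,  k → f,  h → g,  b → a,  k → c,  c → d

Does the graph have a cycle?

DFS with white/gray/black marking, starting from b:
b gray
  l gray
  l black
  a gray
  a black
b black
i gray
  i→b: b black — skip
i black
d gray
  d→b: b black — skip
d black
c gray
  h gray
    g gray
      e gray
        e→l: l black — skip
      e black
      g→b: b black — skip
    g black
    h→l: l black — skip
  h black
  c→d: d black — skip
c black
f gray
f black
j gray
  j→d: d black — skip
j black
k gray
  k→c: c black — skip
  k→j: j black — skip
  k→i: i black — skip
  k→f: f black — skip
k black
Every edge goes to a white or black vertex — no back edge, so the graph is acyclic.

No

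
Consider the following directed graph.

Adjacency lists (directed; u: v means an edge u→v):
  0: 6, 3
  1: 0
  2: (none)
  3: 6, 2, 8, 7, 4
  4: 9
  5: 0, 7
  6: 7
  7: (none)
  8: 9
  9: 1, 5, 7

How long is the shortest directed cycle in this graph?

5

For each vertex v, BFS finds the shortest path from v back to v.
The shortest such closed walk is 0 → 3 → 8 → 9 → 1 → 0, length 5.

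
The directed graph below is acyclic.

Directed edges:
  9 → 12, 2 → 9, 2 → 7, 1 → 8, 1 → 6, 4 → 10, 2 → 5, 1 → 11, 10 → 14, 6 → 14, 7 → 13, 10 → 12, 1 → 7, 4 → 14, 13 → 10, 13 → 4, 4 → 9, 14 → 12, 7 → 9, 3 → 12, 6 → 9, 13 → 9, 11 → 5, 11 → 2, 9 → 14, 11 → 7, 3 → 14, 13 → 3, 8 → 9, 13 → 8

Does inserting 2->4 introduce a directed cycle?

No

Adding 2→4 creates a cycle iff 4 can already reach 2.
Explore from 4: no path reaches 2. The graph stays acyclic.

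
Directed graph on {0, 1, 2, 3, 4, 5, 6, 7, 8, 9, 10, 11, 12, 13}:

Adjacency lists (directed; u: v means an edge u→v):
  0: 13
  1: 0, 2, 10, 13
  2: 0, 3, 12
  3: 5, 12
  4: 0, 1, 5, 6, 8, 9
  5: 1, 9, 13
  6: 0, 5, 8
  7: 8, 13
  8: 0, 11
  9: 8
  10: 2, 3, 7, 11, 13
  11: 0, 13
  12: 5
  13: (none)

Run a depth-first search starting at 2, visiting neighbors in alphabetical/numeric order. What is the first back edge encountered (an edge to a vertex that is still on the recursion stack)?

1->2

DFS from 2 (visiting neighbors in alphabetical/numeric order); mark gray on enter, black on exit:
2 gray
  0 gray
    13 gray
    13 black
  0 black
  3 gray
    5 gray
      1 gray
        1→0: 0 black — skip
        1→2: 2 is gray → back edge
First back edge: 1 → 2.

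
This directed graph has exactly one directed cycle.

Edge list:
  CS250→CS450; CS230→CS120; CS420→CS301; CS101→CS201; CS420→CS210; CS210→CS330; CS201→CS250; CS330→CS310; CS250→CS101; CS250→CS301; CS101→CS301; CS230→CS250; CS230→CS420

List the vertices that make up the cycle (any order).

CS101, CS201, CS250

DFS with gray/black marking from CS250:
CS250 gray
  CS101 gray
    CS201 gray
      CS201→CS250: CS250 is gray → back edge
Back edge closes the cycle CS250 → CS101 → CS201 → CS250; its vertices are {CS101, CS201, CS250}.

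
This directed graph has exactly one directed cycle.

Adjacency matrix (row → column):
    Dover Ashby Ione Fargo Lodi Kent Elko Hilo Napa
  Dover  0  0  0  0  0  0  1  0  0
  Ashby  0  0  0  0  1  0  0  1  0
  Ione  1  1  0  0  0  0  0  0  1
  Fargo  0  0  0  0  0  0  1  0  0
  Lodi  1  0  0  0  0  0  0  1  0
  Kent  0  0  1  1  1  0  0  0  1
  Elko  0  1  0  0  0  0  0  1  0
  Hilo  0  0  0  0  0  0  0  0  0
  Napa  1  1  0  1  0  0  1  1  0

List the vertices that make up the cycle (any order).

Elko, Lodi, Ashby, Dover

DFS with gray/black marking from Lodi:
Lodi gray
  Hilo gray
  Hilo black
  Dover gray
    Elko gray
      Ashby gray
        Ashby→Lodi: Lodi is gray → back edge
Back edge closes the cycle Lodi → Dover → Elko → Ashby → Lodi; its vertices are {Elko, Lodi, Ashby, Dover}.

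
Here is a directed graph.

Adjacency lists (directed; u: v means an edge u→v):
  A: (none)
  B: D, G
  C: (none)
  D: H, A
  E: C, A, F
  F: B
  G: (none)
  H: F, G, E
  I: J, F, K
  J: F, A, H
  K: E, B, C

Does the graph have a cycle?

DFS with white/gray/black marking, starting from I:
I gray
  J gray
    F gray
      B gray
        D gray
          H gray
            H→F: F is gray → back edge
Back edge found, so a cycle exists: F → B → D → H → F.

Yes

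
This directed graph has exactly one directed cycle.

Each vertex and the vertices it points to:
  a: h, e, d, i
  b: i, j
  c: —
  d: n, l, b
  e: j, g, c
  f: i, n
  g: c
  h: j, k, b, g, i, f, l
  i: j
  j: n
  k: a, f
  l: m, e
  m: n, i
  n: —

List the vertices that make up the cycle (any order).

DFS with gray/black marking from a:
a gray
  h gray
    j gray
      n gray
      n black
    j black
    k gray
      k→a: a is gray → back edge
Back edge closes the cycle a → h → k → a; its vertices are {a, h, k}.

a, h, k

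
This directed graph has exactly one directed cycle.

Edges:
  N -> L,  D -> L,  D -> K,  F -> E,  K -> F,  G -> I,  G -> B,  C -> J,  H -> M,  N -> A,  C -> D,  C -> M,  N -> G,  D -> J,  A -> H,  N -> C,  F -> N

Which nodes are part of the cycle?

DFS with gray/black marking from N:
N gray
  G gray
    I gray
    I black
    B gray
    B black
  G black
  A gray
    H gray
      M gray
      M black
    H black
  A black
  C gray
    D gray
      K gray
        F gray
          E gray
          E black
          F→N: N is gray → back edge
Back edge closes the cycle N → C → D → K → F → N; its vertices are {C, D, F, K, N}.

C, D, F, K, N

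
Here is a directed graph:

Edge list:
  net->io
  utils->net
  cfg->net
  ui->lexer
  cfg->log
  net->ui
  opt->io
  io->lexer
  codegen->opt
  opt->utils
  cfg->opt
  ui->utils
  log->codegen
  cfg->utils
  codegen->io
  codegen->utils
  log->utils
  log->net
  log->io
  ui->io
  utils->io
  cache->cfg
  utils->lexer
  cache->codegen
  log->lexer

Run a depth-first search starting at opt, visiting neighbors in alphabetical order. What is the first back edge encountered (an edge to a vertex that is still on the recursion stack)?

DFS from opt (visiting neighbors in alphabetical order); mark gray on enter, black on exit:
opt gray
  io gray
    lexer gray
    lexer black
  io black
  utils gray
    utils→io: io black — skip
    utils→lexer: lexer black — skip
    net gray
      net→io: io black — skip
      ui gray
        ui→io: io black — skip
        ui→lexer: lexer black — skip
        ui→utils: utils is gray → back edge
First back edge: ui → utils.

ui->utils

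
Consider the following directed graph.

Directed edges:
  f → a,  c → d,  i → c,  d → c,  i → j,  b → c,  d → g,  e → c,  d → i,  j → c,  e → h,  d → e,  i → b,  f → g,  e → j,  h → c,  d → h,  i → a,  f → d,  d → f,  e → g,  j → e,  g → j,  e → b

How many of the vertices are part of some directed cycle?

9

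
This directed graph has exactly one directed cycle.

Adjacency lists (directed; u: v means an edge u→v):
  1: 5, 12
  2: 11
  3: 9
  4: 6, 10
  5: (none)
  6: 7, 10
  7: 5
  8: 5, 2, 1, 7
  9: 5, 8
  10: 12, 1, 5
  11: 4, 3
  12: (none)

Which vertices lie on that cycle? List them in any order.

DFS with gray/black marking from 2:
2 gray
  11 gray
    4 gray
      6 gray
        7 gray
          5 gray
          5 black
        7 black
        10 gray
          12 gray
          12 black
          1 gray
            1→5: 5 black — skip
            1→12: 12 black — skip
          1 black
          10→5: 5 black — skip
        10 black
      6 black
      4→10: 10 black — skip
    4 black
    3 gray
      9 gray
        9→5: 5 black — skip
        8 gray
          8→5: 5 black — skip
          8→2: 2 is gray → back edge
Back edge closes the cycle 2 → 11 → 3 → 9 → 8 → 2; its vertices are {2, 3, 8, 9, 11}.

2, 3, 8, 9, 11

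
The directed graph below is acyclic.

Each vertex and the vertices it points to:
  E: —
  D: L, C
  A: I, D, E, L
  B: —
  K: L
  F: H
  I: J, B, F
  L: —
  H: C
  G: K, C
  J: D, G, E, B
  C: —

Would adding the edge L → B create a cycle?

Adding L→B creates a cycle iff B can already reach L.
Explore from B: no path reaches L. The graph stays acyclic.

No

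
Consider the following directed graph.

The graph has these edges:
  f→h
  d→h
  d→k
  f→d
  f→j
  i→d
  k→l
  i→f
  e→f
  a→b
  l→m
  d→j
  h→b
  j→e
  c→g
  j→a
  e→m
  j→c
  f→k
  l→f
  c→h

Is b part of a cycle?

b lies on a cycle iff there is a path from b back to itself.
Exploring from b, it never reaches itself; equivalently, its strongly connected component is a singleton.

No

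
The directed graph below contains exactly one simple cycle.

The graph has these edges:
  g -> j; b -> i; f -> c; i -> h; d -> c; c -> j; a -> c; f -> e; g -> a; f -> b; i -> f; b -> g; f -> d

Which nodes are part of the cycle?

DFS with gray/black marking from i:
i gray
  f gray
    b gray
      b→i: i is gray → back edge
Back edge closes the cycle i → f → b → i; its vertices are {b, f, i}.

b, f, i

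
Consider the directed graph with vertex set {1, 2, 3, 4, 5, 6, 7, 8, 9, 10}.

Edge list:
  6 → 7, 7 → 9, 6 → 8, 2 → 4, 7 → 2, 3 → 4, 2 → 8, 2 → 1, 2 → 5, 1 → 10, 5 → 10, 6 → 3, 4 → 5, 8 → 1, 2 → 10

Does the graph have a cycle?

No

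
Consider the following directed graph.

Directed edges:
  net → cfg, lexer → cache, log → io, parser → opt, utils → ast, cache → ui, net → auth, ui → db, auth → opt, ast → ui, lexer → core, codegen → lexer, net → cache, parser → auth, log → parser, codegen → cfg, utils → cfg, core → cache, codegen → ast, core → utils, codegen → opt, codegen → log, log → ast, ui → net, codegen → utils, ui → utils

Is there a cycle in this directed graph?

Yes

DFS with white/gray/black marking, starting from opt:
opt gray
opt black
lexer gray
  cache gray
    ui gray
      net gray
        auth gray
          auth→opt: opt black — skip
        auth black
        cfg gray
        cfg black
        net→cache: cache is gray → back edge
Back edge found, so a cycle exists: cache → ui → net → cache.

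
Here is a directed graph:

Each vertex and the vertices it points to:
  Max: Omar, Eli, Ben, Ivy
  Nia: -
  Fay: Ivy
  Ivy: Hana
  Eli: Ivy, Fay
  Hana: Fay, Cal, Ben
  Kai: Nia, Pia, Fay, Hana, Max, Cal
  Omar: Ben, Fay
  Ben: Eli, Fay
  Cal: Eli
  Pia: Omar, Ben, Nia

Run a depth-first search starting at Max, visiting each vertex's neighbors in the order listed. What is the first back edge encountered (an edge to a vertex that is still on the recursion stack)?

Fay→Ivy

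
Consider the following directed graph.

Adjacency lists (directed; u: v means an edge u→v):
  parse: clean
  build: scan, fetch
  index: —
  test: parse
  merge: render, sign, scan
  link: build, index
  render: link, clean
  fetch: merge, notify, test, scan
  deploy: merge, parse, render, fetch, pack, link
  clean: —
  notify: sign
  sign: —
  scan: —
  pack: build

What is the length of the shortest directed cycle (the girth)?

5

For each vertex v, BFS finds the shortest path from v back to v.
The shortest such closed walk is fetch → merge → render → link → build → fetch, length 5.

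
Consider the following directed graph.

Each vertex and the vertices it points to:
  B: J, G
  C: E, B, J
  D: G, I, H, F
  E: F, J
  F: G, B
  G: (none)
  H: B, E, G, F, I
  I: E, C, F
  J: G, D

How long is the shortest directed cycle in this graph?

4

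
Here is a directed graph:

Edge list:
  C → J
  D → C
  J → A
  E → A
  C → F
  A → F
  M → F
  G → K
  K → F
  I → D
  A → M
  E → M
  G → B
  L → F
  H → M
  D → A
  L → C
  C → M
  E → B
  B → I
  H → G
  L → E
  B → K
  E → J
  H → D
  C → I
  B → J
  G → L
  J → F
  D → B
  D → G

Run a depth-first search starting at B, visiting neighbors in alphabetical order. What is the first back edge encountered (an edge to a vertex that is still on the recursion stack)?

DFS from B (visiting neighbors in alphabetical order); mark gray on enter, black on exit:
B gray
  I gray
    D gray
      A gray
        F gray
        F black
        M gray
          M→F: F black — skip
        M black
      A black
      D→B: B is gray → back edge
First back edge: D → B.

D->B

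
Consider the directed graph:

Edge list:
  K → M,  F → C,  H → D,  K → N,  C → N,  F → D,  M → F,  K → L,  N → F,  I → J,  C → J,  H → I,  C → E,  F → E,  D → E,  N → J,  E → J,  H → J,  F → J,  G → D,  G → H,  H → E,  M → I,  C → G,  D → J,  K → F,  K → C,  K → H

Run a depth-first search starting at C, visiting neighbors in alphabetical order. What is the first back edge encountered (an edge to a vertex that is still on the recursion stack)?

F→C

DFS from C (visiting neighbors in alphabetical order); mark gray on enter, black on exit:
C gray
  E gray
    J gray
    J black
  E black
  G gray
    D gray
      D→E: E black — skip
      D→J: J black — skip
    D black
    H gray
      H→D: D black — skip
      H→E: E black — skip
      I gray
        I→J: J black — skip
      I black
      H→J: J black — skip
    H black
  G black
  C→J: J black — skip
  N gray
    F gray
      F→C: C is gray → back edge
First back edge: F → C.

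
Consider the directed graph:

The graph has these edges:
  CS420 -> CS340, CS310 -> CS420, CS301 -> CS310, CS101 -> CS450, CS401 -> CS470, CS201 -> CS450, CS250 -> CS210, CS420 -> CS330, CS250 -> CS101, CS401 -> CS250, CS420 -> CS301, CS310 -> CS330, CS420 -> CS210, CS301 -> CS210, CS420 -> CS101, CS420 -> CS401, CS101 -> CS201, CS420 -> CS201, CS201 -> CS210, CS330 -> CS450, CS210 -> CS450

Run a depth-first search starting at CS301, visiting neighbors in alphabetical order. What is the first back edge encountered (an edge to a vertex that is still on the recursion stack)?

CS420→CS301

DFS from CS301 (visiting neighbors in alphabetical order); mark gray on enter, black on exit:
CS301 gray
  CS210 gray
    CS450 gray
    CS450 black
  CS210 black
  CS310 gray
    CS330 gray
      CS330→CS450: CS450 black — skip
    CS330 black
    CS420 gray
      CS101 gray
        CS201 gray
          CS201→CS210: CS210 black — skip
          CS201→CS450: CS450 black — skip
        CS201 black
        CS101→CS450: CS450 black — skip
      CS101 black
      CS420→CS201: CS201 black — skip
      CS420→CS210: CS210 black — skip
      CS420→CS301: CS301 is gray → back edge
First back edge: CS420 → CS301.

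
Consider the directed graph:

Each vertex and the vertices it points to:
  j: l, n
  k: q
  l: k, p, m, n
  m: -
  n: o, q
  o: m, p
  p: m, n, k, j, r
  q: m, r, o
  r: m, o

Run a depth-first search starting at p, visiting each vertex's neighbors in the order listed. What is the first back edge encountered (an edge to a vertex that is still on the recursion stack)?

o→p

DFS from p (visiting each vertex's neighbors in the order listed); mark gray on enter, black on exit:
p gray
  m gray
  m black
  n gray
    o gray
      o→m: m black — skip
      o→p: p is gray → back edge
First back edge: o → p.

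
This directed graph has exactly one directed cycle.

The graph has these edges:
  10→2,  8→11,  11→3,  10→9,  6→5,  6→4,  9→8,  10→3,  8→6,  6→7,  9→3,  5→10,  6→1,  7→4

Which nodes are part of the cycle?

DFS with gray/black marking from 6:
6 gray
  1 gray
  1 black
  7 gray
    4 gray
    4 black
  7 black
  5 gray
    10 gray
      3 gray
      3 black
      2 gray
      2 black
      9 gray
        8 gray
          8→6: 6 is gray → back edge
Back edge closes the cycle 6 → 5 → 10 → 9 → 8 → 6; its vertices are {5, 6, 8, 9, 10}.

5, 6, 8, 9, 10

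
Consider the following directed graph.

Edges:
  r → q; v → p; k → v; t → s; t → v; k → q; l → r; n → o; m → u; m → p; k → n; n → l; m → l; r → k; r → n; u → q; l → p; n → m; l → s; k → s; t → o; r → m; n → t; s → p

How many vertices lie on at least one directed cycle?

5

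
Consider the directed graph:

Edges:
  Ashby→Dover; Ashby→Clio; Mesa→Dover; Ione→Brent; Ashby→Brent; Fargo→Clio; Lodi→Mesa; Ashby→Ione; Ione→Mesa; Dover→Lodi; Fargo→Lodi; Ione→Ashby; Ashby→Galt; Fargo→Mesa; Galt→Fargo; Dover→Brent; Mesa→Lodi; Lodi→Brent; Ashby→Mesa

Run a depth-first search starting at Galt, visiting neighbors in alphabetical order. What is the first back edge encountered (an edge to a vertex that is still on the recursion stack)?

DFS from Galt (visiting neighbors in alphabetical order); mark gray on enter, black on exit:
Galt gray
  Fargo gray
    Clio gray
    Clio black
    Lodi gray
      Brent gray
      Brent black
      Mesa gray
        Dover gray
          Dover→Brent: Brent black — skip
          Dover→Lodi: Lodi is gray → back edge
First back edge: Dover → Lodi.

Dover->Lodi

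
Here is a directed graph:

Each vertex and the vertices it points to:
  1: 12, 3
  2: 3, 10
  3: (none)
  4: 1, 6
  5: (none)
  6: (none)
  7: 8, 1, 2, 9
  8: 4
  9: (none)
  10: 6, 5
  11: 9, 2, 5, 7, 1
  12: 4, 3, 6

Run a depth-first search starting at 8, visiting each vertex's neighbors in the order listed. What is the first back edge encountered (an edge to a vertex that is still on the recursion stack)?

DFS from 8 (visiting each vertex's neighbors in the order listed); mark gray on enter, black on exit:
8 gray
  4 gray
    1 gray
      12 gray
        12→4: 4 is gray → back edge
First back edge: 12 → 4.

12->4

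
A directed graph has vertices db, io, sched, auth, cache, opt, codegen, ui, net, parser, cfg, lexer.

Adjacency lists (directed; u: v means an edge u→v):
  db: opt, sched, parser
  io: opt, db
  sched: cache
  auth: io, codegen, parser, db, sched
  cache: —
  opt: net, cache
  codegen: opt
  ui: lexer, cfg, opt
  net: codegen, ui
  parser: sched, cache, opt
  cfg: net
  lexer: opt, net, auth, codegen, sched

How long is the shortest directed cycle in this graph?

For each vertex v, BFS finds the shortest path from v back to v.
The shortest such closed walk is lexer → net → ui → lexer, length 3.

3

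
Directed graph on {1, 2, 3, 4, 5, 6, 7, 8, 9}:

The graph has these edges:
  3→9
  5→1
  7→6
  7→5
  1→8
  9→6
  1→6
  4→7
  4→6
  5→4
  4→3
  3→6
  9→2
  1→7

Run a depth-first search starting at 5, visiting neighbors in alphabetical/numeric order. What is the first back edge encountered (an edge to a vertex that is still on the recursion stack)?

DFS from 5 (visiting neighbors in alphabetical/numeric order); mark gray on enter, black on exit:
5 gray
  1 gray
    6 gray
    6 black
    7 gray
      7→5: 5 is gray → back edge
First back edge: 7 → 5.

7→5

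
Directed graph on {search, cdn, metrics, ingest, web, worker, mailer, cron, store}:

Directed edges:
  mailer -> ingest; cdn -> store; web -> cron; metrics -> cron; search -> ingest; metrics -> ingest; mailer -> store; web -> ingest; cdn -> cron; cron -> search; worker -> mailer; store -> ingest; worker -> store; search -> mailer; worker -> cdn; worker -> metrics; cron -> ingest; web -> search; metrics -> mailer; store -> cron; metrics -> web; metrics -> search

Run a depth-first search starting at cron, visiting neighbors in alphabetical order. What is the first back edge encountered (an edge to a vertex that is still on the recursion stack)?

store→cron

DFS from cron (visiting neighbors in alphabetical order); mark gray on enter, black on exit:
cron gray
  ingest gray
  ingest black
  search gray
    search→ingest: ingest black — skip
    mailer gray
      mailer→ingest: ingest black — skip
      store gray
        store→cron: cron is gray → back edge
First back edge: store → cron.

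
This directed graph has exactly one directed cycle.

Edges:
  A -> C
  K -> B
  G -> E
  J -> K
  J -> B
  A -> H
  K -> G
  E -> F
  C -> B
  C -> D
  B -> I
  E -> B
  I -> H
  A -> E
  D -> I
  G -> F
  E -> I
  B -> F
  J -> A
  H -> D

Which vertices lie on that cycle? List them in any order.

D, H, I

DFS with gray/black marking from H:
H gray
  D gray
    I gray
      I→H: H is gray → back edge
Back edge closes the cycle H → D → I → H; its vertices are {D, H, I}.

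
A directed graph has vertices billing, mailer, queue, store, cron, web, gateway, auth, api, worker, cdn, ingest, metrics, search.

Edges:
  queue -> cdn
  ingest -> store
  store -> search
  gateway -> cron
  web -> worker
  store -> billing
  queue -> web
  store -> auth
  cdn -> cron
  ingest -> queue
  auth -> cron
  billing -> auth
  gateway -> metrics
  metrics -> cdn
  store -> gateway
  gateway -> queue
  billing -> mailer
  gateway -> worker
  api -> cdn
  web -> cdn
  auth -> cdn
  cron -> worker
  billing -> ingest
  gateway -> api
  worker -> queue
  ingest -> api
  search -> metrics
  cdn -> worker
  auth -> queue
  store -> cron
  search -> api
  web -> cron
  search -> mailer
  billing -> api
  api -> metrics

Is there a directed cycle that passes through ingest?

ingest is on a cycle iff ingest can reach itself via ≥1 edge.
ingest → store → billing → ingest — yes.

Yes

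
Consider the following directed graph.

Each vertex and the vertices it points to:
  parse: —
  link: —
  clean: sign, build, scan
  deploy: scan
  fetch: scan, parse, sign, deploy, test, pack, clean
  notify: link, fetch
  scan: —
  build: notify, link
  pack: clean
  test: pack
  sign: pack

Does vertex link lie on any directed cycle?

link lies on a cycle iff there is a path from link back to itself.
Exploring from link, it never reaches itself; equivalently, its strongly connected component is a singleton.

No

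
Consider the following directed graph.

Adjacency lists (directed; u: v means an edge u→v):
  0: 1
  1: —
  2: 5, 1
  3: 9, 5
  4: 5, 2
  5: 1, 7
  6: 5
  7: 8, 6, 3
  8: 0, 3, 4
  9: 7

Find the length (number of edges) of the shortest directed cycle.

3

For each vertex v, BFS finds the shortest path from v back to v.
The shortest such closed walk is 7 → 6 → 5 → 7, length 3.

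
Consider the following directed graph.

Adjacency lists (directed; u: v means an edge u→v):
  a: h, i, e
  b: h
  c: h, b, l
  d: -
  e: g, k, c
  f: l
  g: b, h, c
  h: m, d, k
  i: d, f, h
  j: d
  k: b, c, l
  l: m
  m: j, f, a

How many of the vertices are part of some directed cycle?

11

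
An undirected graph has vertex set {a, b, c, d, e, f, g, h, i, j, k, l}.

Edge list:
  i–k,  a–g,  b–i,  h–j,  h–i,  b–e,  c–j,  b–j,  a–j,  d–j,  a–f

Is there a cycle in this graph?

Yes

DFS, tracking each vertex's parent; an edge to a visited non-parent vertex closes a cycle.
Start from e:
visit e (parent –)
  visit b (parent e)
    b–e: parent, skip
    visit i (parent b)
      i–b: parent, skip
      visit k (parent i)
        k–i: parent, skip
      visit h (parent i)
        h–i: parent, skip
        visit j (parent h)
          visit d (parent j)
            d–j: parent, skip
          visit c (parent j)
            c–j: parent, skip
          visit a (parent j)
            visit g (parent a)
              g–a: parent, skip
            a–j: parent, skip
            visit f (parent a)
              f–a: parent, skip
          j–h: parent, skip
          j–b: b visited and ≠ parent → cycle
Cycle: b – i – h – j – b.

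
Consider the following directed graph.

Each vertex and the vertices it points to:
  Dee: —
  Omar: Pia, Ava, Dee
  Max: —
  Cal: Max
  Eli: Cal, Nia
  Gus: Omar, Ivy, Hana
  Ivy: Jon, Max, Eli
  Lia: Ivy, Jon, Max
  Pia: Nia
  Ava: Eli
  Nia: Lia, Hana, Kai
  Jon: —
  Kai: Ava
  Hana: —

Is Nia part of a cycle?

Yes

Nia is on a cycle iff Nia can reach itself via ≥1 edge.
Nia → Lia → Ivy → Eli → Nia — yes.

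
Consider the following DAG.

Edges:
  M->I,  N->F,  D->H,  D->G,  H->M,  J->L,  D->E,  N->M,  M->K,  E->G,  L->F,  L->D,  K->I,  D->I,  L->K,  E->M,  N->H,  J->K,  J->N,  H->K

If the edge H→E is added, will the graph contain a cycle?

No

Adding H→E creates a cycle iff E can already reach H.
Explore from E: no path reaches H. The graph stays acyclic.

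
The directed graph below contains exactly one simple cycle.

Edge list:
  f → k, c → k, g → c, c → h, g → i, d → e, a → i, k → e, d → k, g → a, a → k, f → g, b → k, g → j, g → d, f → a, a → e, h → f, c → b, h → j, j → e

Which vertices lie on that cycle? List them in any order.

DFS with gray/black marking from c:
c gray
  k gray
    e gray
    e black
  k black
  h gray
    f gray
      f→k: k black — skip
      a gray
        a→e: e black — skip
        i gray
        i black
        a→k: k black — skip
      a black
      g gray
        j gray
          j→e: e black — skip
        j black
        g→c: c is gray → back edge
Back edge closes the cycle c → h → f → g → c; its vertices are {c, f, g, h}.

c, f, g, h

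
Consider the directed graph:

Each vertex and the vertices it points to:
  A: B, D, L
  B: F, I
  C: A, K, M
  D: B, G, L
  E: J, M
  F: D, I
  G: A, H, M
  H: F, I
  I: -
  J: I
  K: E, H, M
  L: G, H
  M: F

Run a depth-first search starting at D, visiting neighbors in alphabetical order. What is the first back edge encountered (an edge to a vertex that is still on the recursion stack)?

F→D

DFS from D (visiting neighbors in alphabetical order); mark gray on enter, black on exit:
D gray
  B gray
    F gray
      F→D: D is gray → back edge
First back edge: F → D.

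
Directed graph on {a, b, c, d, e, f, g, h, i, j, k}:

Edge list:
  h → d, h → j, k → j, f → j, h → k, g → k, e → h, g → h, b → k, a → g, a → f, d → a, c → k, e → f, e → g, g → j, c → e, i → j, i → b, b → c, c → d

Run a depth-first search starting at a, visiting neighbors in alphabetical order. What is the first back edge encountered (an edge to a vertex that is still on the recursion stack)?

DFS from a (visiting neighbors in alphabetical order); mark gray on enter, black on exit:
a gray
  f gray
    j gray
    j black
  f black
  g gray
    h gray
      d gray
        d→a: a is gray → back edge
First back edge: d → a.

d→a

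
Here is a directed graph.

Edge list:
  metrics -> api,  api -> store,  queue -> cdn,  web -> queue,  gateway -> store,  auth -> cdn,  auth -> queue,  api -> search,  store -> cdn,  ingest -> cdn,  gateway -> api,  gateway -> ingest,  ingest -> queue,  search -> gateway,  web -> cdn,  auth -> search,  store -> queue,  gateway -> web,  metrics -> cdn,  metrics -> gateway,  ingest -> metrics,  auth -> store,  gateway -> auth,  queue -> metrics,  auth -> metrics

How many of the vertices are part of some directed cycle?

9

A vertex is on a directed cycle iff it belongs to a strongly connected component of size ≥ 2 (or has a self-loop).
The vertices on cycles are {api, web, auth, queue, store, ingest, search, gateway, metrics} — 9 in total.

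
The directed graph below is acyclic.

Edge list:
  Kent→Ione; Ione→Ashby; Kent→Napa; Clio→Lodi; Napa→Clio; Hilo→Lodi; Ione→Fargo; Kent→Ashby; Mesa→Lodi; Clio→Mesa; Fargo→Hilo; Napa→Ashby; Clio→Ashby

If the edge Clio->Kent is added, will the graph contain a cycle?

Yes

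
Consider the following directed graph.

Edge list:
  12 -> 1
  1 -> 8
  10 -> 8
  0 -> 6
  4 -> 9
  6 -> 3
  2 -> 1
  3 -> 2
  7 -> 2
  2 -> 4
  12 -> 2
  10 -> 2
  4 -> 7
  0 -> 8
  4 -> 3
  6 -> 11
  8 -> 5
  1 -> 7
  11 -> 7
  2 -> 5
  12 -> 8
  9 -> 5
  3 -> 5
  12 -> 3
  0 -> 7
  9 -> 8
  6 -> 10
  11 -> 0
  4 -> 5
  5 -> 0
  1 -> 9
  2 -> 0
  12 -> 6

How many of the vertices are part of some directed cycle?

A vertex is on a directed cycle iff it belongs to a strongly connected component of size ≥ 2 (or has a self-loop).
The vertices on cycles are {0, 1, 2, 3, 4, 5, 6, 7, 8, 9, 10, 11} — 12 in total.

12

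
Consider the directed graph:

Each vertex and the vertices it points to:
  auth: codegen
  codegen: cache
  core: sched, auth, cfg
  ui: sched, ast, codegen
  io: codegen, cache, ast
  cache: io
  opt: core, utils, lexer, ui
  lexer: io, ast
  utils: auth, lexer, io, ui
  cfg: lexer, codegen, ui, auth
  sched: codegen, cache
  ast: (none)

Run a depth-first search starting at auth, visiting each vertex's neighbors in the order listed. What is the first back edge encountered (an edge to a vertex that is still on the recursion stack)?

DFS from auth (visiting each vertex's neighbors in the order listed); mark gray on enter, black on exit:
auth gray
  codegen gray
    cache gray
      io gray
        io→codegen: codegen is gray → back edge
First back edge: io → codegen.

io->codegen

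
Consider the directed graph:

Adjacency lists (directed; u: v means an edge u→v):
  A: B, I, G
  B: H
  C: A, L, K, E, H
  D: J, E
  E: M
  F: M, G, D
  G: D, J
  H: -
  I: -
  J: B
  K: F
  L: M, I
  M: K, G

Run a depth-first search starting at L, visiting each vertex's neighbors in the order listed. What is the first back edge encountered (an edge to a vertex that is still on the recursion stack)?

DFS from L (visiting each vertex's neighbors in the order listed); mark gray on enter, black on exit:
L gray
  M gray
    K gray
      F gray
        F→M: M is gray → back edge
First back edge: F → M.

F->M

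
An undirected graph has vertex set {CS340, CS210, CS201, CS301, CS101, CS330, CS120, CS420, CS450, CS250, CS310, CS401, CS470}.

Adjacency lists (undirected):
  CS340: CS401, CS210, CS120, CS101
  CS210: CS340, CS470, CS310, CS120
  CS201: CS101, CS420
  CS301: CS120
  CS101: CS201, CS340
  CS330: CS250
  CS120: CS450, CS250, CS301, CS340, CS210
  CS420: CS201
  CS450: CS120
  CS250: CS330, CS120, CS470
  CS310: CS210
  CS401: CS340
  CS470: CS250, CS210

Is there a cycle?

Yes

DFS, tracking each vertex's parent; an edge to a visited non-parent vertex closes a cycle.
Start from CS401:
visit CS401 (parent –)
  visit CS340 (parent CS401)
    CS340–CS401: parent, skip
    visit CS210 (parent CS340)
      CS210–CS340: parent, skip
      visit CS470 (parent CS210)
        visit CS250 (parent CS470)
          visit CS330 (parent CS250)
            CS330–CS250: parent, skip
          visit CS120 (parent CS250)
            visit CS450 (parent CS120)
              CS450–CS120: parent, skip
            CS120–CS250: parent, skip
            visit CS301 (parent CS120)
              CS301–CS120: parent, skip
            CS120–CS340: CS340 visited and ≠ parent → cycle
Cycle: CS340 – CS210 – CS470 – CS250 – CS120 – CS340.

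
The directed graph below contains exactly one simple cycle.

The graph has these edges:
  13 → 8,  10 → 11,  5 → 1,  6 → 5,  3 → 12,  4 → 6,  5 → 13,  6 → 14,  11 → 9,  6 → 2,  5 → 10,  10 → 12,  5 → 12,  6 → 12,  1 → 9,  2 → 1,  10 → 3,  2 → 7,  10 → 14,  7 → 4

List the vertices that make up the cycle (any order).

2, 4, 6, 7

DFS with gray/black marking from 6:
6 gray
  14 gray
  14 black
  12 gray
  12 black
  5 gray
    10 gray
      10→14: 14 black — skip
      10→12: 12 black — skip
      3 gray
        3→12: 12 black — skip
      3 black
      11 gray
        9 gray
        9 black
      11 black
    10 black
    1 gray
      1→9: 9 black — skip
    1 black
    5→12: 12 black — skip
    13 gray
      8 gray
      8 black
    13 black
  5 black
  2 gray
    2→1: 1 black — skip
    7 gray
      4 gray
        4→6: 6 is gray → back edge
Back edge closes the cycle 6 → 2 → 7 → 4 → 6; its vertices are {2, 4, 6, 7}.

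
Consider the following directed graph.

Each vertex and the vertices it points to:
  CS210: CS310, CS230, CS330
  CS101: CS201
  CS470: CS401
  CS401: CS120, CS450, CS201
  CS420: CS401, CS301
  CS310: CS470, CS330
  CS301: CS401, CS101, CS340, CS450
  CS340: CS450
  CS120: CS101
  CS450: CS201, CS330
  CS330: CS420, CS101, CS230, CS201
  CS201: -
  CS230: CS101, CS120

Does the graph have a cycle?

Yes

DFS with white/gray/black marking, starting from CS101:
CS101 gray
  CS201 gray
  CS201 black
CS101 black
CS210 gray
  CS310 gray
    CS470 gray
      CS401 gray
        CS120 gray
          CS120→CS101: CS101 black — skip
        CS120 black
        CS450 gray
          CS450→CS201: CS201 black — skip
          CS330 gray
            CS420 gray
              CS420→CS401: CS401 is gray → back edge
Back edge found, so a cycle exists: CS401 → CS450 → CS330 → CS420 → CS401.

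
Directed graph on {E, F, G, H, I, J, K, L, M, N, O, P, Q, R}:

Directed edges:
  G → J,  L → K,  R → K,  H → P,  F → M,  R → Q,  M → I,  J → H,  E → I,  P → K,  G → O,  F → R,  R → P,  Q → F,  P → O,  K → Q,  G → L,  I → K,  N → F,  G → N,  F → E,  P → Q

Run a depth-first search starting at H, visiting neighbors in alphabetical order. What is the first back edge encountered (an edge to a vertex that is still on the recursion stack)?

DFS from H (visiting neighbors in alphabetical order); mark gray on enter, black on exit:
H gray
  P gray
    K gray
      Q gray
        F gray
          E gray
            I gray
              I→K: K is gray → back edge
First back edge: I → K.

I->K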